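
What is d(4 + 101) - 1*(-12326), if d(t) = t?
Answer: 12431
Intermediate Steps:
d(4 + 101) - 1*(-12326) = (4 + 101) - 1*(-12326) = 105 + 12326 = 12431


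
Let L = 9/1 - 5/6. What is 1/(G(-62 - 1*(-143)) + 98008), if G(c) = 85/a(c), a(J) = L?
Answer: 49/4802902 ≈ 1.0202e-5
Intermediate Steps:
L = 49/6 (L = 9*1 - 5*⅙ = 9 - ⅚ = 49/6 ≈ 8.1667)
a(J) = 49/6
G(c) = 510/49 (G(c) = 85/(49/6) = 85*(6/49) = 510/49)
1/(G(-62 - 1*(-143)) + 98008) = 1/(510/49 + 98008) = 1/(4802902/49) = 49/4802902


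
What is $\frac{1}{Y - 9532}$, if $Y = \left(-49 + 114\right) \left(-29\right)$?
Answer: $- \frac{1}{11417} \approx -8.7589 \cdot 10^{-5}$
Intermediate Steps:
$Y = -1885$ ($Y = 65 \left(-29\right) = -1885$)
$\frac{1}{Y - 9532} = \frac{1}{-1885 - 9532} = \frac{1}{-11417} = - \frac{1}{11417}$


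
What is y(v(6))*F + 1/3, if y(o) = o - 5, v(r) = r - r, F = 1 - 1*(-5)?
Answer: -89/3 ≈ -29.667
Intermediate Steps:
F = 6 (F = 1 + 5 = 6)
v(r) = 0
y(o) = -5 + o
y(v(6))*F + 1/3 = (-5 + 0)*6 + 1/3 = -5*6 + 1/3 = -30 + 1/3 = -89/3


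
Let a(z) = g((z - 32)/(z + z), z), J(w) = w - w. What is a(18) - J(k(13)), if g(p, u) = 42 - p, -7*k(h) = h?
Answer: 763/18 ≈ 42.389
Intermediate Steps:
k(h) = -h/7
J(w) = 0
a(z) = 42 - (-32 + z)/(2*z) (a(z) = 42 - (z - 32)/(z + z) = 42 - (-32 + z)/(2*z))
a(18) - J(k(13)) = (83/2 + 16/18) - 1*0 = (83/2 + 16*(1/18)) + 0 = (83/2 + 8/9) + 0 = 763/18 + 0 = 763/18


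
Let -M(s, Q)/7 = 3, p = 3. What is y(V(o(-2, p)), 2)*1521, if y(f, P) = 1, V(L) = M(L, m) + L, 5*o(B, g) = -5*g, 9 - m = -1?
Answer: 1521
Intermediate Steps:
m = 10 (m = 9 - 1*(-1) = 9 + 1 = 10)
o(B, g) = -g (o(B, g) = (-5*g)/5 = -g)
M(s, Q) = -21 (M(s, Q) = -7*3 = -21)
V(L) = -21 + L
y(V(o(-2, p)), 2)*1521 = 1*1521 = 1521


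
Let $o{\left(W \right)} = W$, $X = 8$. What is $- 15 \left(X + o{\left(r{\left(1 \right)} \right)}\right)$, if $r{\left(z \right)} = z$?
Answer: $-135$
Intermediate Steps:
$- 15 \left(X + o{\left(r{\left(1 \right)} \right)}\right) = - 15 \left(8 + 1\right) = \left(-15\right) 9 = -135$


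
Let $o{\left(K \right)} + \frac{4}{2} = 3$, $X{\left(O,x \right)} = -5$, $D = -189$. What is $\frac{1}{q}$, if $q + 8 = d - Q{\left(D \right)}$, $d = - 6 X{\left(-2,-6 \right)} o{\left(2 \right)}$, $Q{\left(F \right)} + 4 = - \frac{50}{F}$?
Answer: $\frac{189}{4864} \approx 0.038857$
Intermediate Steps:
$Q{\left(F \right)} = -4 - \frac{50}{F}$
$o{\left(K \right)} = 1$ ($o{\left(K \right)} = -2 + 3 = 1$)
$d = 30$ ($d = \left(-6\right) \left(-5\right) 1 = 30 \cdot 1 = 30$)
$q = \frac{4864}{189}$ ($q = -8 + \left(30 - \left(-4 - \frac{50}{-189}\right)\right) = -8 + \left(30 - \left(-4 - - \frac{50}{189}\right)\right) = -8 + \left(30 - \left(-4 + \frac{50}{189}\right)\right) = -8 + \left(30 - - \frac{706}{189}\right) = -8 + \left(30 + \frac{706}{189}\right) = -8 + \frac{6376}{189} = \frac{4864}{189} \approx 25.735$)
$\frac{1}{q} = \frac{1}{\frac{4864}{189}} = \frac{189}{4864}$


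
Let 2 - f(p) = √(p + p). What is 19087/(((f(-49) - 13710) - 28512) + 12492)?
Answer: -283709168/441877041 + 133609*I*√2/883754082 ≈ -0.64205 + 0.00021381*I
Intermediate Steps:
f(p) = 2 - √2*√p (f(p) = 2 - √(p + p) = 2 - √(2*p) = 2 - √2*√p)
19087/(((f(-49) - 13710) - 28512) + 12492) = 19087/((((2 - √2*√(-49)) - 13710) - 28512) + 12492) = 19087/((((2 - √2*7*I) - 13710) - 28512) + 12492) = 19087/((((2 - 7*I*√2) - 13710) - 28512) + 12492) = 19087/(((-13708 - 7*I*√2) - 28512) + 12492) = 19087/((-42220 - 7*I*√2) + 12492) = 19087/(-29728 - 7*I*√2)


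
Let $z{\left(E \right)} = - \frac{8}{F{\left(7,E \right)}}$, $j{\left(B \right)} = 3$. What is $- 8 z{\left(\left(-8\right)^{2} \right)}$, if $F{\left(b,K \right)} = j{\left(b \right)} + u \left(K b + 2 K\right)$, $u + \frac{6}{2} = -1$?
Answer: $- \frac{64}{2301} \approx -0.027814$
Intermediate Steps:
$u = -4$ ($u = -3 - 1 = -4$)
$F{\left(b,K \right)} = 3 - 8 K - 4 K b$ ($F{\left(b,K \right)} = 3 - 4 \left(K b + 2 K\right) = 3 - 4 \left(2 K + K b\right) = 3 - \left(8 K + 4 K b\right) = 3 - 8 K - 4 K b$)
$z{\left(E \right)} = - \frac{8}{3 - 36 E}$ ($z{\left(E \right)} = - \frac{8}{3 - 8 E - 4 E 7} = - \frac{8}{3 - 8 E - 28 E} = - \frac{8}{3 - 36 E}$)
$- 8 z{\left(\left(-8\right)^{2} \right)} = - 8 \frac{8}{3 \left(-1 + 12 \left(-8\right)^{2}\right)} = - 8 \frac{8}{3 \left(-1 + 12 \cdot 64\right)} = - 8 \frac{8}{3 \left(-1 + 768\right)} = - 8 \frac{8}{3 \cdot 767} = - 8 \cdot \frac{8}{3} \cdot \frac{1}{767} = \left(-8\right) \frac{8}{2301} = - \frac{64}{2301}$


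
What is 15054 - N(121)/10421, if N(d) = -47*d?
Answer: 156883421/10421 ≈ 15055.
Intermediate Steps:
15054 - N(121)/10421 = 15054 - (-47*121)/10421 = 15054 - (-5687)/10421 = 15054 - 1*(-5687/10421) = 15054 + 5687/10421 = 156883421/10421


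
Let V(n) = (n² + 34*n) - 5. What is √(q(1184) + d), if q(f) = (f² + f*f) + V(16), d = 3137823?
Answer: √5942330 ≈ 2437.7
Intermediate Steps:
V(n) = -5 + n² + 34*n
q(f) = 795 + 2*f² (q(f) = (f² + f*f) + (-5 + 16² + 34*16) = (f² + f²) + (-5 + 256 + 544) = 2*f² + 795 = 795 + 2*f²)
√(q(1184) + d) = √((795 + 2*1184²) + 3137823) = √((795 + 2*1401856) + 3137823) = √((795 + 2803712) + 3137823) = √(2804507 + 3137823) = √5942330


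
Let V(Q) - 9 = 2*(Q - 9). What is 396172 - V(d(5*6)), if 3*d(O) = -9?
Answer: 396187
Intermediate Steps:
d(O) = -3 (d(O) = (⅓)*(-9) = -3)
V(Q) = -9 + 2*Q (V(Q) = 9 + 2*(Q - 9) = 9 + 2*(-9 + Q) = 9 + (-18 + 2*Q) = -9 + 2*Q)
396172 - V(d(5*6)) = 396172 - (-9 + 2*(-3)) = 396172 - (-9 - 6) = 396172 - 1*(-15) = 396172 + 15 = 396187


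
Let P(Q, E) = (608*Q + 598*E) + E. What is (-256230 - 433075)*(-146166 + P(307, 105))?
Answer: -71263797425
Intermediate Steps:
P(Q, E) = 599*E + 608*Q (P(Q, E) = (598*E + 608*Q) + E = 599*E + 608*Q)
(-256230 - 433075)*(-146166 + P(307, 105)) = (-256230 - 433075)*(-146166 + (599*105 + 608*307)) = -689305*(-146166 + (62895 + 186656)) = -689305*(-146166 + 249551) = -689305*103385 = -71263797425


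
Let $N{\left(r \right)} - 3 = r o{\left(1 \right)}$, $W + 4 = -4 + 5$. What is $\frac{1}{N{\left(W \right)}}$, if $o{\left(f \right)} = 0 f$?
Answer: $\frac{1}{3} \approx 0.33333$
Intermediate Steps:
$o{\left(f \right)} = 0$
$W = -3$ ($W = -4 + \left(-4 + 5\right) = -4 + 1 = -3$)
$N{\left(r \right)} = 3$ ($N{\left(r \right)} = 3 + r 0 = 3 + 0 = 3$)
$\frac{1}{N{\left(W \right)}} = \frac{1}{3}$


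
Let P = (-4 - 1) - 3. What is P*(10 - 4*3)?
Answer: 16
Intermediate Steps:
P = -8 (P = -5 - 3 = -8)
P*(10 - 4*3) = -8*(10 - 4*3) = -8*(10 - 12) = -8*(-2) = 16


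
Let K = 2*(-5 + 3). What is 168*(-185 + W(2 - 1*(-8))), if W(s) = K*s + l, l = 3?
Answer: -37296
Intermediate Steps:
K = -4 (K = 2*(-2) = -4)
W(s) = 3 - 4*s (W(s) = -4*s + 3 = 3 - 4*s)
168*(-185 + W(2 - 1*(-8))) = 168*(-185 + (3 - 4*(2 - 1*(-8)))) = 168*(-185 + (3 - 4*(2 + 8))) = 168*(-185 + (3 - 4*10)) = 168*(-185 + (3 - 40)) = 168*(-185 - 37) = 168*(-222) = -37296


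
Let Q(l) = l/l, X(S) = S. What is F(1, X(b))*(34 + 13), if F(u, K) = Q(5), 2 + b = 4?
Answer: 47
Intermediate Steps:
b = 2 (b = -2 + 4 = 2)
Q(l) = 1
F(u, K) = 1
F(1, X(b))*(34 + 13) = 1*(34 + 13) = 1*47 = 47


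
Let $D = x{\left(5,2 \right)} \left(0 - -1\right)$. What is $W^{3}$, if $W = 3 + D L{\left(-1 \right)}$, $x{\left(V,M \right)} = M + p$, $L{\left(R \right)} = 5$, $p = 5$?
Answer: $54872$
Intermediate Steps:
$x{\left(V,M \right)} = 5 + M$ ($x{\left(V,M \right)} = M + 5 = 5 + M$)
$D = 7$ ($D = \left(5 + 2\right) \left(0 - -1\right) = 7 \left(0 + 1\right) = 7 \cdot 1 = 7$)
$W = 38$ ($W = 3 + 7 \cdot 5 = 3 + 35 = 38$)
$W^{3} = 38^{3} = 54872$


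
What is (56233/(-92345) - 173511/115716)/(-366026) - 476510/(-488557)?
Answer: 621258099178691028237/636960820590286665880 ≈ 0.97535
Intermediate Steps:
(56233/(-92345) - 173511/115716)/(-366026) - 476510/(-488557) = (56233*(-1/92345) - 173511*1/115716)*(-1/366026) - 476510*(-1/488557) = (-56233/92345 - 57837/38572)*(-1/366026) + 476510/488557 = -7509977041/3561931340*(-1/366026) + 476510/488557 = 7509977041/1303759480654840 + 476510/488557 = 621258099178691028237/636960820590286665880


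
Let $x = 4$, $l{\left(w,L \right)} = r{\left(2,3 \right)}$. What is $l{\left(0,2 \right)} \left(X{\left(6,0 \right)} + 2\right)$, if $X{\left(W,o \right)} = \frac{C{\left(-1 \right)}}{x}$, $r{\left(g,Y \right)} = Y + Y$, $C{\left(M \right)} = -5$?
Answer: $\frac{9}{2} \approx 4.5$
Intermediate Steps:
$r{\left(g,Y \right)} = 2 Y$
$l{\left(w,L \right)} = 6$ ($l{\left(w,L \right)} = 2 \cdot 3 = 6$)
$X{\left(W,o \right)} = - \frac{5}{4}$
$l{\left(0,2 \right)} \left(X{\left(6,0 \right)} + 2\right) = 6 \left(- \frac{5}{4} + 2\right) = 6 \cdot \frac{3}{4} = \frac{9}{2}$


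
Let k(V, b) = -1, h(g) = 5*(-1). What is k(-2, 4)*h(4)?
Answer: 5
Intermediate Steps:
h(g) = -5
k(-2, 4)*h(4) = -1*(-5) = 5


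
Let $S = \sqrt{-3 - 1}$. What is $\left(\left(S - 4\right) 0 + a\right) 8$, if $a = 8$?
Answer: $64$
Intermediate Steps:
$S = 2 i$ ($S = \sqrt{-4} = 2 i \approx 2.0 i$)
$\left(\left(S - 4\right) 0 + a\right) 8 = \left(\left(2 i - 4\right) 0 + 8\right) 8 = \left(\left(-4 + 2 i\right) 0 + 8\right) 8 = \left(0 + 8\right) 8 = 8 \cdot 8 = 64$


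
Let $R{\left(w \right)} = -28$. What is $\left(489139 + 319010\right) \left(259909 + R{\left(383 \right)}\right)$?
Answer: $210022570269$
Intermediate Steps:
$\left(489139 + 319010\right) \left(259909 + R{\left(383 \right)}\right) = \left(489139 + 319010\right) \left(259909 - 28\right) = 808149 \cdot 259881 = 210022570269$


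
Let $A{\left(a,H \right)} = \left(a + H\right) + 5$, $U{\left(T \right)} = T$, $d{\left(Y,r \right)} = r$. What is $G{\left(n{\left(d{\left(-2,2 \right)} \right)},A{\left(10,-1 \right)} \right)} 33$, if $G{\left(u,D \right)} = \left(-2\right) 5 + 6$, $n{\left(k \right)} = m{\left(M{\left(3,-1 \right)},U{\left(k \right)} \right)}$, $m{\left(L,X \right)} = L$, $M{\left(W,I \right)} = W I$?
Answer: $-132$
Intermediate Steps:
$M{\left(W,I \right)} = I W$
$n{\left(k \right)} = -3$ ($n{\left(k \right)} = \left(-1\right) 3 = -3$)
$A{\left(a,H \right)} = 5 + H + a$ ($A{\left(a,H \right)} = \left(H + a\right) + 5 = 5 + H + a$)
$G{\left(u,D \right)} = -4$ ($G{\left(u,D \right)} = -10 + 6 = -4$)
$G{\left(n{\left(d{\left(-2,2 \right)} \right)},A{\left(10,-1 \right)} \right)} 33 = \left(-4\right) 33 = -132$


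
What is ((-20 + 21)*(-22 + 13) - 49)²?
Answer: 3364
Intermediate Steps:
((-20 + 21)*(-22 + 13) - 49)² = (1*(-9) - 49)² = (-9 - 49)² = (-58)² = 3364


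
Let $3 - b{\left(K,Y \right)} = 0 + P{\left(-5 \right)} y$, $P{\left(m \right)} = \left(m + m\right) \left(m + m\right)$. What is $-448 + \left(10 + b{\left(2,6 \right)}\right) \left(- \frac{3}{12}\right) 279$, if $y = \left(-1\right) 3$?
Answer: $- \frac{89119}{4} \approx -22280.0$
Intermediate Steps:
$y = -3$
$P{\left(m \right)} = 4 m^{2}$ ($P{\left(m \right)} = 2 m 2 m = 4 m^{2}$)
$b{\left(K,Y \right)} = 303$ ($b{\left(K,Y \right)} = 3 - \left(0 + 4 \left(-5\right)^{2} \left(-3\right)\right) = 3 - \left(0 + 4 \cdot 25 \left(-3\right)\right) = 3 - \left(0 + 100 \left(-3\right)\right) = 3 - \left(0 - 300\right) = 3 - -300 = 3 + 300 = 303$)
$-448 + \left(10 + b{\left(2,6 \right)}\right) \left(- \frac{3}{12}\right) 279 = -448 + \left(10 + 303\right) \left(- \frac{3}{12}\right) 279 = -448 + 313 \left(\left(-3\right) \frac{1}{12}\right) 279 = -448 + 313 \left(- \frac{1}{4}\right) 279 = -448 - \frac{87327}{4} = - \frac{89119}{4}$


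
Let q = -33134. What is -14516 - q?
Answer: 18618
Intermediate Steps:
-14516 - q = -14516 - 1*(-33134) = -14516 + 33134 = 18618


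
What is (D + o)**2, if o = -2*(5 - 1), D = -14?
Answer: 484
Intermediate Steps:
o = -8 (o = -2*4 = -8)
(D + o)**2 = (-14 - 8)**2 = (-22)**2 = 484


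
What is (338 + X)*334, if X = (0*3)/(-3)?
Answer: 112892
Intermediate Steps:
X = 0 (X = 0*(-1/3) = 0)
(338 + X)*334 = (338 + 0)*334 = 338*334 = 112892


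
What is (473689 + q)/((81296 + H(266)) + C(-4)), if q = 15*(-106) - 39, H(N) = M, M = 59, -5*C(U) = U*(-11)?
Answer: 2360300/406731 ≈ 5.8031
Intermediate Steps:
C(U) = 11*U/5 (C(U) = -U*(-11)/5 = -(-11)*U/5 = 11*U/5)
H(N) = 59
q = -1629 (q = -1590 - 39 = -1629)
(473689 + q)/((81296 + H(266)) + C(-4)) = (473689 - 1629)/((81296 + 59) + (11/5)*(-4)) = 472060/(81355 - 44/5) = 472060/(406731/5) = 472060*(5/406731) = 2360300/406731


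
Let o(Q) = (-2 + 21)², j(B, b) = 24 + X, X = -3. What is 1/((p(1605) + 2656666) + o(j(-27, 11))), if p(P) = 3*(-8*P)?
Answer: 1/2618507 ≈ 3.8190e-7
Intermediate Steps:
j(B, b) = 21 (j(B, b) = 24 - 3 = 21)
p(P) = -24*P
o(Q) = 361 (o(Q) = 19² = 361)
1/((p(1605) + 2656666) + o(j(-27, 11))) = 1/((-24*1605 + 2656666) + 361) = 1/((-38520 + 2656666) + 361) = 1/(2618146 + 361) = 1/2618507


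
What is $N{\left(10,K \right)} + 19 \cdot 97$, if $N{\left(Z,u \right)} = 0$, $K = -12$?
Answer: $1843$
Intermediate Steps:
$N{\left(10,K \right)} + 19 \cdot 97 = 0 + 19 \cdot 97 = 0 + 1843 = 1843$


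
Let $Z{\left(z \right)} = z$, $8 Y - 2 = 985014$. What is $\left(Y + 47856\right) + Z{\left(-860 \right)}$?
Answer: $170123$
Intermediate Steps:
$Y = 123127$ ($Y = \frac{1}{4} + \frac{1}{8} \cdot 985014 = \frac{1}{4} + \frac{492507}{4} = 123127$)
$\left(Y + 47856\right) + Z{\left(-860 \right)} = \left(123127 + 47856\right) - 860 = 170983 - 860 = 170123$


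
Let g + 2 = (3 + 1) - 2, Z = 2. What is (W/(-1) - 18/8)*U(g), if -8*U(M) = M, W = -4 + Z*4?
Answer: 0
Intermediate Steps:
W = 4 (W = -4 + 2*4 = -4 + 8 = 4)
g = 0 (g = -2 + ((3 + 1) - 2) = -2 + (4 - 2) = -2 + 2 = 0)
U(M) = -M/8
(W/(-1) - 18/8)*U(g) = (4/(-1) - 18/8)*(-⅛*0) = (4*(-1) - 18*⅛)*0 = (-4 - 9/4)*0 = -25/4*0 = 0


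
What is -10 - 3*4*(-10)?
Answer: 110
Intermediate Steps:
-10 - 3*4*(-10) = -10 - 12*(-10) = -10 + 120 = 110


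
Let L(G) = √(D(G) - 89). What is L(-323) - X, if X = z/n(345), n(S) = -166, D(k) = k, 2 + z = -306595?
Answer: -306597/166 + 2*I*√103 ≈ -1847.0 + 20.298*I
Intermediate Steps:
z = -306597 (z = -2 - 306595 = -306597)
X = 306597/166 (X = -306597/(-166) = -306597*(-1/166) = 306597/166 ≈ 1847.0)
L(G) = √(-89 + G) (L(G) = √(G - 89) = √(-89 + G))
L(-323) - X = √(-89 - 323) - 1*306597/166 = √(-412) - 306597/166 = 2*I*√103 - 306597/166 = -306597/166 + 2*I*√103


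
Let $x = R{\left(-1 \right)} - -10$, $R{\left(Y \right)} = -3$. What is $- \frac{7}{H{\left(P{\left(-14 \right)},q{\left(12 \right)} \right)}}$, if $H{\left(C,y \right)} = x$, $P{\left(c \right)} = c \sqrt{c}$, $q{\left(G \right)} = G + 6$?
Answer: $-1$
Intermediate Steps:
$q{\left(G \right)} = 6 + G$
$x = 7$ ($x = -3 - -10 = -3 + 10 = 7$)
$P{\left(c \right)} = c^{\frac{3}{2}}$
$H{\left(C,y \right)} = 7$
$- \frac{7}{H{\left(P{\left(-14 \right)},q{\left(12 \right)} \right)}} = - \frac{7}{7} = \left(-7\right) \frac{1}{7} = -1$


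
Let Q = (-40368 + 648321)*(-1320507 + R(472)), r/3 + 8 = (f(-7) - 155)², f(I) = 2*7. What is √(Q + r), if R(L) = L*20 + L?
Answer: 4*I*√49798756401 ≈ 8.9263e+5*I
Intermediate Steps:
f(I) = 14
r = 59619 (r = -24 + 3*(14 - 155)² = -24 + 3*(-141)² = -24 + 3*19881 = -24 + 59643 = 59619)
R(L) = 21*L (R(L) = 20*L + L = 21*L)
Q = -796780162035 (Q = (-40368 + 648321)*(-1320507 + 21*472) = 607953*(-1320507 + 9912) = 607953*(-1310595) = -796780162035)
√(Q + r) = √(-796780162035 + 59619) = √(-796780102416) = 4*I*√49798756401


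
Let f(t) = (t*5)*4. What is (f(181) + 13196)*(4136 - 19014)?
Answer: -250188448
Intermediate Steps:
f(t) = 20*t (f(t) = (5*t)*4 = 20*t)
(f(181) + 13196)*(4136 - 19014) = (20*181 + 13196)*(4136 - 19014) = (3620 + 13196)*(-14878) = 16816*(-14878) = -250188448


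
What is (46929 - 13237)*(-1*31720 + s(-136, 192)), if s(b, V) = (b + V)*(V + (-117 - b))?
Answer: -670605568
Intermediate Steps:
s(b, V) = (V + b)*(-117 + V - b)
(46929 - 13237)*(-1*31720 + s(-136, 192)) = (46929 - 13237)*(-1*31720 + (192**2 - 1*(-136)**2 - 117*192 - 117*(-136))) = 33692*(-31720 + (36864 - 1*18496 - 22464 + 15912)) = 33692*(-31720 + (36864 - 18496 - 22464 + 15912)) = 33692*(-31720 + 11816) = 33692*(-19904) = -670605568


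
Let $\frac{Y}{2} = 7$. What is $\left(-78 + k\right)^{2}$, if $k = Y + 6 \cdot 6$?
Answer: $784$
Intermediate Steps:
$Y = 14$ ($Y = 2 \cdot 7 = 14$)
$k = 50$ ($k = 14 + 6 \cdot 6 = 14 + 36 = 50$)
$\left(-78 + k\right)^{2} = \left(-78 + 50\right)^{2} = \left(-28\right)^{2} = 784$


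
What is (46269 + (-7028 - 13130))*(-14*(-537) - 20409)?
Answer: -336596901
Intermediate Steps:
(46269 + (-7028 - 13130))*(-14*(-537) - 20409) = (46269 - 20158)*(7518 - 20409) = 26111*(-12891) = -336596901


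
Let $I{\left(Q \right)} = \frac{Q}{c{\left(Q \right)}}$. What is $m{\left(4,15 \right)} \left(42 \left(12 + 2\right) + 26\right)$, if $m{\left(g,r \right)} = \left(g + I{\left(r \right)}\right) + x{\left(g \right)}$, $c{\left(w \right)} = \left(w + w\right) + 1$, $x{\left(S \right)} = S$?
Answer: $\frac{161482}{31} \approx 5209.1$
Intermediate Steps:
$c{\left(w \right)} = 1 + 2 w$ ($c{\left(w \right)} = 2 w + 1 = 1 + 2 w$)
$I{\left(Q \right)} = \frac{Q}{1 + 2 Q}$
$m{\left(g,r \right)} = 2 g + \frac{r}{1 + 2 r}$ ($m{\left(g,r \right)} = \left(g + \frac{r}{1 + 2 r}\right) + g = 2 g + \frac{r}{1 + 2 r}$)
$m{\left(4,15 \right)} \left(42 \left(12 + 2\right) + 26\right) = \frac{15 + 2 \cdot 4 \left(1 + 2 \cdot 15\right)}{1 + 2 \cdot 15} \left(42 \left(12 + 2\right) + 26\right) = \frac{15 + 2 \cdot 4 \left(1 + 30\right)}{1 + 30} \left(42 \cdot 14 + 26\right) = \frac{15 + 2 \cdot 4 \cdot 31}{31} \left(588 + 26\right) = \frac{15 + 248}{31} \cdot 614 = \frac{1}{31} \cdot 263 \cdot 614 = \frac{263}{31} \cdot 614 = \frac{161482}{31}$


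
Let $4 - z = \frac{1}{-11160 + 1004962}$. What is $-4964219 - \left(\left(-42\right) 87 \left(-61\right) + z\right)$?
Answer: $- \frac{5154967248833}{993802} \approx -5.1871 \cdot 10^{6}$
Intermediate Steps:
$z = \frac{3975207}{993802}$ ($z = 4 - \frac{1}{-11160 + 1004962} = 4 - \frac{1}{993802} = \frac{3975207}{993802} \approx 4.0$)
$-4964219 - \left(\left(-42\right) 87 \left(-61\right) + z\right) = -4964219 - \left(\left(-42\right) 87 \left(-61\right) + \frac{3975207}{993802}\right) = -4964219 - \left(\left(-3654\right) \left(-61\right) + \frac{3975207}{993802}\right) = -4964219 - \left(222894 + \frac{3975207}{993802}\right) = -4964219 - \frac{221516478195}{993802} = - \frac{5154967248833}{993802}$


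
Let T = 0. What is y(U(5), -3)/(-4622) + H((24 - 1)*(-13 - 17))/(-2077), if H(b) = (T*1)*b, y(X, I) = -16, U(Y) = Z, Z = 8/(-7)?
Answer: 8/2311 ≈ 0.0034617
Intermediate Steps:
Z = -8/7 (Z = 8*(-⅐) = -8/7 ≈ -1.1429)
U(Y) = -8/7
H(b) = 0 (H(b) = (0*1)*b = 0*b = 0)
y(U(5), -3)/(-4622) + H((24 - 1)*(-13 - 17))/(-2077) = -16/(-4622) + 0/(-2077) = -16*(-1/4622) + 0*(-1/2077) = 8/2311 + 0 = 8/2311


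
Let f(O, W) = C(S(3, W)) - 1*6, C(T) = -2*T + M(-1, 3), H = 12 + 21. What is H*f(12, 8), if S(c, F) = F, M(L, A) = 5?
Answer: -561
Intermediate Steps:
H = 33
C(T) = 5 - 2*T (C(T) = -2*T + 5 = 5 - 2*T)
f(O, W) = -1 - 2*W (f(O, W) = (5 - 2*W) - 1*6 = (5 - 2*W) - 6 = -1 - 2*W)
H*f(12, 8) = 33*(-1 - 2*8) = 33*(-1 - 16) = 33*(-17) = -561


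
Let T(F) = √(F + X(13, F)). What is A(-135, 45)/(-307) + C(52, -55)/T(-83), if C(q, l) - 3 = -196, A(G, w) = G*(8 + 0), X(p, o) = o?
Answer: 1080/307 + 193*I*√166/166 ≈ 3.5179 + 14.98*I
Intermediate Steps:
A(G, w) = 8*G (A(G, w) = G*8 = 8*G)
C(q, l) = -193 (C(q, l) = 3 - 196 = -193)
T(F) = √2*√F (T(F) = √(F + F) = √(2*F) = √2*√F)
A(-135, 45)/(-307) + C(52, -55)/T(-83) = (8*(-135))/(-307) - 193*(-I*√166/166) = -1080*(-1/307) - 193*(-I*√166/166) = 1080/307 - 193*(-I*√166/166) = 1080/307 - (-193)*I*√166/166 = 1080/307 + 193*I*√166/166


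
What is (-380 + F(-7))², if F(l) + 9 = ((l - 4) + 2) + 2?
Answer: 156816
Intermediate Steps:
F(l) = -9 + l (F(l) = -9 + (((l - 4) + 2) + 2) = -9 + (((-4 + l) + 2) + 2) = -9 + ((-2 + l) + 2) = -9 + l)
(-380 + F(-7))² = (-380 + (-9 - 7))² = (-380 - 16)² = (-396)² = 156816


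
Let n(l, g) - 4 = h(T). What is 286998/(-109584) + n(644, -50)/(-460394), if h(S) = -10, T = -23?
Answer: -11010958309/4204318008 ≈ -2.6190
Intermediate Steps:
n(l, g) = -6 (n(l, g) = 4 - 10 = -6)
286998/(-109584) + n(644, -50)/(-460394) = 286998/(-109584) - 6/(-460394) = 286998*(-1/109584) - 6*(-1/460394) = -47833/18264 + 3/230197 = -11010958309/4204318008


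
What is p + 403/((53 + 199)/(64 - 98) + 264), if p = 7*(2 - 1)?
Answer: 37385/4362 ≈ 8.5706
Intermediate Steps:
p = 7 (p = 7*1 = 7)
p + 403/((53 + 199)/(64 - 98) + 264) = 7 + 403/((53 + 199)/(64 - 98) + 264) = 7 + 403/(252/(-34) + 264) = 7 + 403/(252*(-1/34) + 264) = 7 + 403/(-126/17 + 264) = 7 + 403/(4362/17) = 7 + 403*(17/4362) = 7 + 6851/4362 = 37385/4362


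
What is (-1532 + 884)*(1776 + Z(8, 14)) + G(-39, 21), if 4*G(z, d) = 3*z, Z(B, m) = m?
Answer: -4639797/4 ≈ -1.1600e+6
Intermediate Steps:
G(z, d) = 3*z/4 (G(z, d) = (3*z)/4 = 3*z/4)
(-1532 + 884)*(1776 + Z(8, 14)) + G(-39, 21) = (-1532 + 884)*(1776 + 14) + (¾)*(-39) = -648*1790 - 117/4 = -1159920 - 117/4 = -4639797/4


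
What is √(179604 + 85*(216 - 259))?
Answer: √175949 ≈ 419.46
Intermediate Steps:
√(179604 + 85*(216 - 259)) = √(179604 + 85*(-43)) = √(179604 - 3655) = √175949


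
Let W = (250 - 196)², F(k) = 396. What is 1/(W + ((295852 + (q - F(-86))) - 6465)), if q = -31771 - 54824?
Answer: 1/205312 ≈ 4.8706e-6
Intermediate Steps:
q = -86595
W = 2916 (W = 54² = 2916)
1/(W + ((295852 + (q - F(-86))) - 6465)) = 1/(2916 + ((295852 + (-86595 - 1*396)) - 6465)) = 1/(2916 + ((295852 + (-86595 - 396)) - 6465)) = 1/(2916 + ((295852 - 86991) - 6465)) = 1/(2916 + (208861 - 6465)) = 1/(2916 + 202396) = 1/205312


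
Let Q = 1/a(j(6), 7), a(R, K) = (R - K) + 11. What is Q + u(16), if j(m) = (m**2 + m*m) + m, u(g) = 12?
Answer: 985/82 ≈ 12.012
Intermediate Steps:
j(m) = m + 2*m**2 (j(m) = (m**2 + m**2) + m = 2*m**2 + m = m + 2*m**2)
a(R, K) = 11 + R - K
Q = 1/82 (Q = 1/(11 + 6*(1 + 2*6) - 1*7) = 1/(11 + 6*(1 + 12) - 7) = 1/(11 + 6*13 - 7) = 1/(11 + 78 - 7) = 1/82 ≈ 0.012195)
Q + u(16) = 1/82 + 12 = 985/82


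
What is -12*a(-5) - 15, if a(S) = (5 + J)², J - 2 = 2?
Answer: -987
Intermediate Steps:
J = 4 (J = 2 + 2 = 4)
a(S) = 81 (a(S) = (5 + 4)² = 9² = 81)
-12*a(-5) - 15 = -12*81 - 15 = -972 - 15 = -987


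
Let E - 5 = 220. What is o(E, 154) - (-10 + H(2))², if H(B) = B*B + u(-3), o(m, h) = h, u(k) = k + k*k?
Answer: 154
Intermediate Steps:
E = 225 (E = 5 + 220 = 225)
u(k) = k + k²
H(B) = 6 + B² (H(B) = B*B - 3*(1 - 3) = B² - 3*(-2) = B² + 6 = 6 + B²)
o(E, 154) - (-10 + H(2))² = 154 - (-10 + (6 + 2²))² = 154 - (-10 + (6 + 4))² = 154 - (-10 + 10)² = 154 - 1*0² = 154 - 1*0 = 154 + 0 = 154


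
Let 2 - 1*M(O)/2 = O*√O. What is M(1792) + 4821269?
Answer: 4821273 - 57344*√7 ≈ 4.6696e+6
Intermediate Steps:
M(O) = 4 - 2*O^(3/2) (M(O) = 4 - 2*O*√O = 4 - 2*O^(3/2))
M(1792) + 4821269 = (4 - 57344*√7) + 4821269 = 4821273 - 57344*√7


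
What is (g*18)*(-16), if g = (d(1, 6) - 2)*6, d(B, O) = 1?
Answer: 1728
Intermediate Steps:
g = -6 (g = (1 - 2)*6 = -1*6 = -6)
(g*18)*(-16) = -6*18*(-16) = -108*(-16) = 1728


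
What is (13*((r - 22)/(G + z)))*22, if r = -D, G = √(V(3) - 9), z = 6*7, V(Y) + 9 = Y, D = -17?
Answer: -20020/593 + 1430*I*√15/1779 ≈ -33.761 + 3.1132*I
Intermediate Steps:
V(Y) = -9 + Y
z = 42
G = I*√15 (G = √((-9 + 3) - 9) = √(-6 - 9) = √(-15) = I*√15 ≈ 3.873*I)
r = 17 (r = -1*(-17) = 17)
(13*((r - 22)/(G + z)))*22 = (13*((17 - 22)/(I*√15 + 42)))*22 = (13*(-5/(42 + I*√15)))*22 = -65/(42 + I*√15)*22 = -1430/(42 + I*√15)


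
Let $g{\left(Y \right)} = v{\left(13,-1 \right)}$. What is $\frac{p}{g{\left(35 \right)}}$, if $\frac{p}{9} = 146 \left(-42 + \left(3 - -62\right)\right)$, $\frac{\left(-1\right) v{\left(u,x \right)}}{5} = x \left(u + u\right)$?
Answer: $\frac{15111}{65} \approx 232.48$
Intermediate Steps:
$v{\left(u,x \right)} = - 10 u x$ ($v{\left(u,x \right)} = - 5 x \left(u + u\right) = - 5 x 2 u = - 5 \cdot 2 u x = - 10 u x$)
$p = 30222$ ($p = 9 \cdot 146 \left(-42 + \left(3 - -62\right)\right) = 9 \cdot 146 \left(-42 + \left(3 + 62\right)\right) = 9 \cdot 146 \left(-42 + 65\right) = 9 \cdot 146 \cdot 23 = 9 \cdot 3358 = 30222$)
$g{\left(Y \right)} = 130$ ($g{\left(Y \right)} = \left(-10\right) 13 \left(-1\right) = 130$)
$\frac{p}{g{\left(35 \right)}} = \frac{30222}{130} = 30222 \cdot \frac{1}{130} = \frac{15111}{65}$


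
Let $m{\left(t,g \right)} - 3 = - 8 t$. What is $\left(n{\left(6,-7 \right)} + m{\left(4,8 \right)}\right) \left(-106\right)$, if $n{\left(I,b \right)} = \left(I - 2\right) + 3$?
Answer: $2332$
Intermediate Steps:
$m{\left(t,g \right)} = 3 - 8 t$
$n{\left(I,b \right)} = 1 + I$ ($n{\left(I,b \right)} = \left(-2 + I\right) + 3 = 1 + I$)
$\left(n{\left(6,-7 \right)} + m{\left(4,8 \right)}\right) \left(-106\right) = \left(\left(1 + 6\right) + \left(3 - 32\right)\right) \left(-106\right) = \left(7 + \left(3 - 32\right)\right) \left(-106\right) = \left(7 - 29\right) \left(-106\right) = \left(-22\right) \left(-106\right) = 2332$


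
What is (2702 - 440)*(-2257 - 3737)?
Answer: -13558428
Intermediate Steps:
(2702 - 440)*(-2257 - 3737) = 2262*(-5994) = -13558428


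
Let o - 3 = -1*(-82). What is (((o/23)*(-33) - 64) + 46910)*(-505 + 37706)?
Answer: 39978166253/23 ≈ 1.7382e+9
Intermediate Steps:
o = 85 (o = 3 - 1*(-82) = 3 + 82 = 85)
(((o/23)*(-33) - 64) + 46910)*(-505 + 37706) = (((85/23)*(-33) - 64) + 46910)*(-505 + 37706) = (((85*(1/23))*(-33) - 64) + 46910)*37201 = (((85/23)*(-33) - 64) + 46910)*37201 = ((-2805/23 - 64) + 46910)*37201 = (-4277/23 + 46910)*37201 = (1074653/23)*37201 = 39978166253/23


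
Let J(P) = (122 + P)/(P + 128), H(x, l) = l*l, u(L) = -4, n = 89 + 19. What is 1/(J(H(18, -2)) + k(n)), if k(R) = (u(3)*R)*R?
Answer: -22/1026411 ≈ -2.1434e-5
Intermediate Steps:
n = 108
k(R) = -4*R² (k(R) = (-4*R)*R = -4*R²)
H(x, l) = l²
J(P) = (122 + P)/(128 + P)
1/(J(H(18, -2)) + k(n)) = 1/((122 + (-2)²)/(128 + (-2)²) - 4*108²) = 1/((122 + 4)/(128 + 4) - 4*11664) = 1/(126/132 - 46656) = 1/((1/132)*126 - 46656) = 1/(21/22 - 46656) = 1/(-1026411/22) = -22/1026411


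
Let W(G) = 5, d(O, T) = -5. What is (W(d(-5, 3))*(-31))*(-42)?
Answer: 6510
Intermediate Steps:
(W(d(-5, 3))*(-31))*(-42) = (5*(-31))*(-42) = -155*(-42) = 6510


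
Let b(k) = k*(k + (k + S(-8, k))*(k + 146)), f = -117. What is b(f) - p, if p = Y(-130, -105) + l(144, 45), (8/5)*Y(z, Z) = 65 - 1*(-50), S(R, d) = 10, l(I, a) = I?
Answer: 3012193/8 ≈ 3.7652e+5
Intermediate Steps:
Y(z, Z) = 575/8 (Y(z, Z) = 5*(65 - 1*(-50))/8 = 5*(65 + 50)/8 = (5/8)*115 = 575/8)
b(k) = k*(k + (10 + k)*(146 + k)) (b(k) = k*(k + (k + 10)*(k + 146)) = k*(k + (10 + k)*(146 + k)))
p = 1727/8 (p = 575/8 + 144 = 1727/8 ≈ 215.88)
b(f) - p = -117*(1460 + (-117)² + 157*(-117)) - 1*1727/8 = -117*(1460 + 13689 - 18369) - 1727/8 = -117*(-3220) - 1727/8 = 376740 - 1727/8 = 3012193/8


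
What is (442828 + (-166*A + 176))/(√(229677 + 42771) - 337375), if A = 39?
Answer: -147274308750/113821618177 - 10476720*√473/113821618177 ≈ -1.2959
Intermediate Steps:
(442828 + (-166*A + 176))/(√(229677 + 42771) - 337375) = (442828 + (-166*39 + 176))/(√(229677 + 42771) - 337375) = (442828 + (-6474 + 176))/(√272448 - 337375) = (442828 - 6298)/(24*√473 - 337375) = 436530/(-337375 + 24*√473)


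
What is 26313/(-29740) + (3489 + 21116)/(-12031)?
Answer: -1048324403/357801940 ≈ -2.9299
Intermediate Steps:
26313/(-29740) + (3489 + 21116)/(-12031) = 26313*(-1/29740) + 24605*(-1/12031) = -26313/29740 - 24605/12031 = -1048324403/357801940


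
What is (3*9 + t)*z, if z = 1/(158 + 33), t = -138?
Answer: -111/191 ≈ -0.58115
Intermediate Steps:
z = 1/191 ≈ 0.0052356
(3*9 + t)*z = (3*9 - 138)*(1/191) = (27 - 138)*(1/191) = -111*1/191 = -111/191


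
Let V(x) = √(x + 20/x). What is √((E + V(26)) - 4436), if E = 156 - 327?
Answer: √(-778583 + 26*√1131)/13 ≈ 67.837*I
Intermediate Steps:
E = -171
√((E + V(26)) - 4436) = √((-171 + √(26 + 20/26)) - 4436) = √((-171 + √(26 + 20*(1/26))) - 4436) = √((-171 + √(26 + 10/13)) - 4436) = √((-171 + √(348/13)) - 4436) = √((-171 + 2*√1131/13) - 4436) = √(-4607 + 2*√1131/13)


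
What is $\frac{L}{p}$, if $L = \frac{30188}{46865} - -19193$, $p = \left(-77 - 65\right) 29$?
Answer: $- \frac{899510133}{192990070} \approx -4.6609$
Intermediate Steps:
$p = -4118$ ($p = \left(-142\right) 29 = -4118$)
$L = \frac{899510133}{46865}$ ($L = 30188 \cdot \frac{1}{46865} + 19193 = \frac{30188}{46865} + 19193 = \frac{899510133}{46865} \approx 19194.0$)
$\frac{L}{p} = \frac{899510133}{46865 \left(-4118\right)} = \frac{899510133}{46865} \left(- \frac{1}{4118}\right) = - \frac{899510133}{192990070}$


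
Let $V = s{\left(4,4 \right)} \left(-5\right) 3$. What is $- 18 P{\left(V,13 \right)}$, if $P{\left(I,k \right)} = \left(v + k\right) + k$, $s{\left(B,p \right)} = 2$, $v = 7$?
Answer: $-594$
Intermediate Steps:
$V = -30$ ($V = 2 \left(-5\right) 3 = \left(-10\right) 3 = -30$)
$P{\left(I,k \right)} = 7 + 2 k$ ($P{\left(I,k \right)} = \left(7 + k\right) + k = 7 + 2 k$)
$- 18 P{\left(V,13 \right)} = - 18 \left(7 + 2 \cdot 13\right) = - 18 \left(7 + 26\right) = \left(-18\right) 33 = -594$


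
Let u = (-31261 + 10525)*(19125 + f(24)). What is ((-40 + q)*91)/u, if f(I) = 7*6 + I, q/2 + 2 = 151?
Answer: -3913/66324096 ≈ -5.8998e-5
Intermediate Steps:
q = 298 (q = -4 + 2*151 = -4 + 302 = 298)
f(I) = 42 + I
u = -397944576 (u = (-31261 + 10525)*(19125 + (42 + 24)) = -20736*(19125 + 66) = -20736*19191 = -397944576)
((-40 + q)*91)/u = ((-40 + 298)*91)/(-397944576) = (258*91)*(-1/397944576) = 23478*(-1/397944576) = -3913/66324096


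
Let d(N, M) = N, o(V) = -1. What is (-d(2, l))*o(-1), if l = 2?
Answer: 2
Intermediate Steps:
(-d(2, l))*o(-1) = -1*2*(-1) = -2*(-1) = 2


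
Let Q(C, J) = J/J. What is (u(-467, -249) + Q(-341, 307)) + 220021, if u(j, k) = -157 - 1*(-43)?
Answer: 219908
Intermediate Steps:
Q(C, J) = 1
u(j, k) = -114 (u(j, k) = -157 + 43 = -114)
(u(-467, -249) + Q(-341, 307)) + 220021 = (-114 + 1) + 220021 = -113 + 220021 = 219908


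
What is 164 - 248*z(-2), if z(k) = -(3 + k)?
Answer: 412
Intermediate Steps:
z(k) = -3 - k
164 - 248*z(-2) = 164 - 248*(-3 - 1*(-2)) = 164 - 248*(-3 + 2) = 164 - 248*(-1) = 164 + 248 = 412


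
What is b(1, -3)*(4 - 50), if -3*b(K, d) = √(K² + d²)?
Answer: 46*√10/3 ≈ 48.488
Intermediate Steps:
b(K, d) = -√(K² + d²)/3
b(1, -3)*(4 - 50) = (-√(1² + (-3)²)/3)*(4 - 50) = -√(1 + 9)/3*(-46) = -√10/3*(-46) = 46*√10/3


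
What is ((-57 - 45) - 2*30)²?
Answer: 26244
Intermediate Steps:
((-57 - 45) - 2*30)² = (-102 - 60)² = (-162)² = 26244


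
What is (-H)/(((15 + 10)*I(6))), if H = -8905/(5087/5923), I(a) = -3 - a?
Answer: -10548863/228915 ≈ -46.082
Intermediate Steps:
H = -52744315/5087 (H = -8905/(5087*(1/5923)) = -8905/5087/5923 = -8905*5923/5087 = -52744315/5087 ≈ -10368.)
(-H)/(((15 + 10)*I(6))) = (-1*(-52744315/5087))/(((15 + 10)*(-3 - 1*6))) = 52744315/(5087*((25*(-3 - 6)))) = 52744315/(5087*((25*(-9)))) = (52744315/5087)/(-225) = (52744315/5087)*(-1/225) = -10548863/228915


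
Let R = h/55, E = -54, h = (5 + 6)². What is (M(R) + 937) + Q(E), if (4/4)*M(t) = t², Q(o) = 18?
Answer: 23996/25 ≈ 959.84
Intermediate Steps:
h = 121 (h = 11² = 121)
R = 11/5 (R = 121/55 = 121*(1/55) = 11/5 ≈ 2.2000)
M(t) = t²
(M(R) + 937) + Q(E) = ((11/5)² + 937) + 18 = (121/25 + 937) + 18 = 23546/25 + 18 = 23996/25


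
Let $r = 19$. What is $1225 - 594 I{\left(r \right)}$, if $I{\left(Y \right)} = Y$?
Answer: $-10061$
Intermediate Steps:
$1225 - 594 I{\left(r \right)} = 1225 - 11286 = -10061$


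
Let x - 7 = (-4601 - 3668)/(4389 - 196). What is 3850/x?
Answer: 8071525/10541 ≈ 765.73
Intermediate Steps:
x = 21082/4193 (x = 7 + (-4601 - 3668)/(4389 - 196) = 7 - 8269/4193 = 21082/4193 ≈ 5.0279)
3850/x = 3850/(21082/4193) = 3850*(4193/21082) = 8071525/10541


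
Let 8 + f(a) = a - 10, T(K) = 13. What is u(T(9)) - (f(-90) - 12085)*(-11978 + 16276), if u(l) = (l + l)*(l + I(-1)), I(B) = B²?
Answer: 52405878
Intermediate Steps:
f(a) = -18 + a (f(a) = -8 + (a - 10) = -8 + (-10 + a) = -18 + a)
u(l) = 2*l*(1 + l) (u(l) = (l + l)*(l + (-1)²) = (2*l)*(l + 1) = (2*l)*(1 + l) = 2*l*(1 + l))
u(T(9)) - (f(-90) - 12085)*(-11978 + 16276) = 2*13*(1 + 13) - ((-18 - 90) - 12085)*(-11978 + 16276) = 2*13*14 - (-108 - 12085)*4298 = 364 - (-12193)*4298 = 364 - 1*(-52405514) = 364 + 52405514 = 52405878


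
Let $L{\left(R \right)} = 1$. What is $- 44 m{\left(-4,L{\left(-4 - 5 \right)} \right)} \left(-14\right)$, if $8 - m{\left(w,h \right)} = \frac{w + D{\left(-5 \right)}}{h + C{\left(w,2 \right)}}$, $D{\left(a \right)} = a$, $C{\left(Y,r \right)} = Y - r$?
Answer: $\frac{19096}{5} \approx 3819.2$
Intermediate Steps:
$m{\left(w,h \right)} = 8 - \frac{-5 + w}{-2 + h + w}$ ($m{\left(w,h \right)} = 8 - \frac{w - 5}{h + \left(w - 2\right)} = 8 - \frac{-5 + w}{h + \left(w - 2\right)} = 8 - \frac{-5 + w}{h + \left(-2 + w\right)} = 8 - \frac{-5 + w}{-2 + h + w}$)
$- 44 m{\left(-4,L{\left(-4 - 5 \right)} \right)} \left(-14\right) = - 44 \frac{-11 + 7 \left(-4\right) + 8 \cdot 1}{-2 + 1 - 4} \left(-14\right) = - 44 \frac{-11 - 28 + 8}{-5} \left(-14\right) = - 44 \left(\left(- \frac{1}{5}\right) \left(-31\right)\right) \left(-14\right) = \left(-44\right) \frac{31}{5} \left(-14\right) = \left(- \frac{1364}{5}\right) \left(-14\right) = \frac{19096}{5}$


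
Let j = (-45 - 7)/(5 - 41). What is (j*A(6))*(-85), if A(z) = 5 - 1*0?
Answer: -5525/9 ≈ -613.89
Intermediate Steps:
A(z) = 5 (A(z) = 5 + 0 = 5)
j = 13/9 (j = -52/(-36) = -52*(-1/36) = 13/9 ≈ 1.4444)
(j*A(6))*(-85) = ((13/9)*5)*(-85) = (65/9)*(-85) = -5525/9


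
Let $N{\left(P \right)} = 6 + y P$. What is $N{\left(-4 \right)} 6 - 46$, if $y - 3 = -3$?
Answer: $-10$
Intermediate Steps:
$y = 0$ ($y = 3 - 3 = 0$)
$N{\left(P \right)} = 6$ ($N{\left(P \right)} = 6 + 0 P = 6 + 0 = 6$)
$N{\left(-4 \right)} 6 - 46 = 6 \cdot 6 - 46 = 36 - 46 = -10$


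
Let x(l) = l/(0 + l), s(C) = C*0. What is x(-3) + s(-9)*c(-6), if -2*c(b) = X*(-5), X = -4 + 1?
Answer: 1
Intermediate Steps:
X = -3
c(b) = -15/2 (c(b) = -(-3)*(-5)/2 = -½*15 = -15/2)
s(C) = 0
x(l) = 1 (x(l) = l/l = 1)
x(-3) + s(-9)*c(-6) = 1 + 0*(-15/2) = 1 + 0 = 1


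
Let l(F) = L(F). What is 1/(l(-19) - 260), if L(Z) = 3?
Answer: -1/257 ≈ -0.0038911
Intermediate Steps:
l(F) = 3
1/(l(-19) - 260) = 1/(3 - 260) = 1/(-257) = -1/257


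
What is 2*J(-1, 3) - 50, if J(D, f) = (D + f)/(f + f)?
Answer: -148/3 ≈ -49.333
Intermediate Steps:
J(D, f) = (D + f)/(2*f) (J(D, f) = (D + f)/((2*f)) = (D + f)*(1/(2*f)) = (D + f)/(2*f))
2*J(-1, 3) - 50 = 2*((½)*(-1 + 3)/3) - 50 = 2*((½)*(⅓)*2) - 50 = 2*(⅓) - 50 = ⅔ - 50 = -148/3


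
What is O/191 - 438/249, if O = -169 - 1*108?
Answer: -50877/15853 ≈ -3.2093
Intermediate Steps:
O = -277 (O = -169 - 108 = -277)
O/191 - 438/249 = -277/191 - 438/249 = -277*1/191 - 438*1/249 = -277/191 - 146/83 = -50877/15853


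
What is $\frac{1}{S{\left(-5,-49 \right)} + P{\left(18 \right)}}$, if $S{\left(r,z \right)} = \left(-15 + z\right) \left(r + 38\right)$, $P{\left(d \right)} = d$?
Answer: $- \frac{1}{2094} \approx -0.00047755$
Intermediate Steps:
$S{\left(r,z \right)} = \left(-15 + z\right) \left(38 + r\right)$
$\frac{1}{S{\left(-5,-49 \right)} + P{\left(18 \right)}} = \frac{1}{\left(-570 - -75 + 38 \left(-49\right) - -245\right) + 18} = \frac{1}{\left(-570 + 75 - 1862 + 245\right) + 18} = \frac{1}{-2112 + 18} = \frac{1}{-2094} = - \frac{1}{2094}$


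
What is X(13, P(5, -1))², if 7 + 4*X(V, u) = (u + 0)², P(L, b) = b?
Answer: 9/4 ≈ 2.2500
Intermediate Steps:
X(V, u) = -7/4 + u²/4 (X(V, u) = -7/4 + (u + 0)²/4 = -7/4 + u²/4)
X(13, P(5, -1))² = (-7/4 + (¼)*(-1)²)² = (-7/4 + (¼)*1)² = (-7/4 + ¼)² = (-3/2)² = 9/4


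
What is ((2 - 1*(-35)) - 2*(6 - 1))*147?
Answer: 3969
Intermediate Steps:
((2 - 1*(-35)) - 2*(6 - 1))*147 = ((2 + 35) - 2*5)*147 = (37 - 10)*147 = 27*147 = 3969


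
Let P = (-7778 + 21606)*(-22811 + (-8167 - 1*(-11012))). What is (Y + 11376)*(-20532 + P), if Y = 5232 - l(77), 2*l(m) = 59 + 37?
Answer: -4572387892800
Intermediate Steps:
l(m) = 48 (l(m) = (59 + 37)/2 = (½)*96 = 48)
Y = 5184 (Y = 5232 - 1*48 = 5232 - 48 = 5184)
P = -276089848 (P = 13828*(-22811 + (-8167 + 11012)) = 13828*(-22811 + 2845) = 13828*(-19966) = -276089848)
(Y + 11376)*(-20532 + P) = (5184 + 11376)*(-20532 - 276089848) = 16560*(-276110380) = -4572387892800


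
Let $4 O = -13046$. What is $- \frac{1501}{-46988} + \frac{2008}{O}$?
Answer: $- \frac{178912785}{306502724} \approx -0.58372$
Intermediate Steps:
$O = - \frac{6523}{2}$ ($O = \frac{1}{4} \left(-13046\right) = - \frac{6523}{2} \approx -3261.5$)
$- \frac{1501}{-46988} + \frac{2008}{O} = - \frac{1501}{-46988} + \frac{2008}{- \frac{6523}{2}} = \left(-1501\right) \left(- \frac{1}{46988}\right) + 2008 \left(- \frac{2}{6523}\right) = \frac{1501}{46988} - \frac{4016}{6523} = - \frac{178912785}{306502724}$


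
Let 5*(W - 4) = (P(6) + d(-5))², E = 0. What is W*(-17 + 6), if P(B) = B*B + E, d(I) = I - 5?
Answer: -7656/5 ≈ -1531.2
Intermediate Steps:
d(I) = -5 + I
P(B) = B² (P(B) = B*B + 0 = B² + 0 = B²)
W = 696/5 (W = 4 + (6² + (-5 - 5))²/5 = 4 + (36 - 10)²/5 = 4 + (⅕)*26² = 4 + (⅕)*676 = 4 + 676/5 = 696/5 ≈ 139.20)
W*(-17 + 6) = 696*(-17 + 6)/5 = (696/5)*(-11) = -7656/5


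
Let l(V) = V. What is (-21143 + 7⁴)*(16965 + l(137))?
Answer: -320525684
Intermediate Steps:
(-21143 + 7⁴)*(16965 + l(137)) = (-21143 + 7⁴)*(16965 + 137) = (-21143 + 2401)*17102 = -18742*17102 = -320525684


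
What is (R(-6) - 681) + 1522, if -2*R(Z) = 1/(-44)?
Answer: 74009/88 ≈ 841.01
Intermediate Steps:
R(Z) = 1/88 (R(Z) = -½/(-44) = -½*(-1/44) = 1/88)
(R(-6) - 681) + 1522 = (1/88 - 681) + 1522 = -59927/88 + 1522 = 74009/88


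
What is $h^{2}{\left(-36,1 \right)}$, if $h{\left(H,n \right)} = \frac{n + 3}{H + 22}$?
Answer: $\frac{4}{49} \approx 0.081633$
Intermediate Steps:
$h{\left(H,n \right)} = \frac{3 + n}{22 + H}$
$h^{2}{\left(-36,1 \right)} = \left(\frac{3 + 1}{22 - 36}\right)^{2} = \left(\frac{1}{-14} \cdot 4\right)^{2} = \left(\left(- \frac{1}{14}\right) 4\right)^{2} = \left(- \frac{2}{7}\right)^{2} = \frac{4}{49}$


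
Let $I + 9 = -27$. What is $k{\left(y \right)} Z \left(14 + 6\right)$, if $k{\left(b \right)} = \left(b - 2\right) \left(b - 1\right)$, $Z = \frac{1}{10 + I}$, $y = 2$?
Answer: $0$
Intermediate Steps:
$I = -36$ ($I = -9 - 27 = -36$)
$Z = - \frac{1}{26}$ ($Z = \frac{1}{10 - 36} = \frac{1}{-26} = - \frac{1}{26} \approx -0.038462$)
$k{\left(b \right)} = \left(-1 + b\right) \left(-2 + b\right)$ ($k{\left(b \right)} = \left(-2 + b\right) \left(-1 + b\right) = \left(-1 + b\right) \left(-2 + b\right)$)
$k{\left(y \right)} Z \left(14 + 6\right) = \left(2 + 2^{2} - 6\right) \left(- \frac{1}{26}\right) \left(14 + 6\right) = \left(2 + 4 - 6\right) \left(- \frac{1}{26}\right) 20 = 0 \left(- \frac{1}{26}\right) 20 = 0 \cdot 20 = 0$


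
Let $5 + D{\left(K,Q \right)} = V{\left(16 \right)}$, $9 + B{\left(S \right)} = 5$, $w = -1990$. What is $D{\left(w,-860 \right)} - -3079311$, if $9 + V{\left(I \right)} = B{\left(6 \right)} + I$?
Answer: $3079309$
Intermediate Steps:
$B{\left(S \right)} = -4$ ($B{\left(S \right)} = -9 + 5 = -4$)
$V{\left(I \right)} = -13 + I$ ($V{\left(I \right)} = -9 + \left(-4 + I\right) = -13 + I$)
$D{\left(K,Q \right)} = -2$ ($D{\left(K,Q \right)} = -5 + \left(-13 + 16\right) = -5 + 3 = -2$)
$D{\left(w,-860 \right)} - -3079311 = -2 - -3079311 = -2 + 3079311 = 3079309$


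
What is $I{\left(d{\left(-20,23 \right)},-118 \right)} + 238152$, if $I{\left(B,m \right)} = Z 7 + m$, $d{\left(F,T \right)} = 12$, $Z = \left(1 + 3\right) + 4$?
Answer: $238090$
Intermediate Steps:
$Z = 8$ ($Z = 4 + 4 = 8$)
$I{\left(B,m \right)} = 56 + m$ ($I{\left(B,m \right)} = 8 \cdot 7 + m = 56 + m$)
$I{\left(d{\left(-20,23 \right)},-118 \right)} + 238152 = \left(56 - 118\right) + 238152 = -62 + 238152 = 238090$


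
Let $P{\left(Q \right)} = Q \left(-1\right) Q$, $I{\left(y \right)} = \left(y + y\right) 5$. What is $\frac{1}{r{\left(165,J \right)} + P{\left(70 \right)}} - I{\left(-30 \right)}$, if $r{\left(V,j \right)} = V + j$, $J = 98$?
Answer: $\frac{1391099}{4637} \approx 300.0$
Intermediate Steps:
$I{\left(y \right)} = 10 y$ ($I{\left(y \right)} = 2 y 5 = 10 y$)
$P{\left(Q \right)} = - Q^{2}$ ($P{\left(Q \right)} = - Q Q = - Q^{2}$)
$\frac{1}{r{\left(165,J \right)} + P{\left(70 \right)}} - I{\left(-30 \right)} = \frac{1}{\left(165 + 98\right) - 70^{2}} - 10 \left(-30\right) = \frac{1}{263 - 4900} - -300 = \frac{1}{263 - 4900} + 300 = \frac{1}{-4637} + 300 = - \frac{1}{4637} + 300 = \frac{1391099}{4637}$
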